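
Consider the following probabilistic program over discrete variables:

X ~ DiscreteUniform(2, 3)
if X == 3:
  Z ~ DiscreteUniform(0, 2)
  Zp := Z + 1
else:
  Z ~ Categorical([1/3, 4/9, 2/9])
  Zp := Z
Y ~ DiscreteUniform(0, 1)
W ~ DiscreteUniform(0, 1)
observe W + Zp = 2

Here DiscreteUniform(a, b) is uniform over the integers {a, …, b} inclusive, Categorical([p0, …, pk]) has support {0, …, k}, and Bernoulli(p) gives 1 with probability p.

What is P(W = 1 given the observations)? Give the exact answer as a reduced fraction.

P(W = 1 | obs) = 7/12

Enumerate traces; 8 have nonzero weight after conditioning:
  (X=2, Z=1, Y=0, W=1) weight 1/18
  (X=2, Z=1, Y=1, W=1) weight 1/18
  (X=2, Z=2, Y=0, W=0) weight 1/36
  (X=2, Z=2, Y=1, W=0) weight 1/36
  (X=3, Z=0, Y=0, W=1) weight 1/24
  (X=3, Z=0, Y=1, W=1) weight 1/24
  (X=3, Z=1, Y=0, W=0) weight 1/24
  (X=3, Z=1, Y=1, W=0) weight 1/24
Group by W:
  weight(W=0) = 5/36
  weight(W=1) = 7/36
Total weight = 5/36 + 7/36 = 1/3
P(W=0 | obs) = 5/36 / 1/3 = 5/12
P(W=1 | obs) = 7/36 / 1/3 = 7/12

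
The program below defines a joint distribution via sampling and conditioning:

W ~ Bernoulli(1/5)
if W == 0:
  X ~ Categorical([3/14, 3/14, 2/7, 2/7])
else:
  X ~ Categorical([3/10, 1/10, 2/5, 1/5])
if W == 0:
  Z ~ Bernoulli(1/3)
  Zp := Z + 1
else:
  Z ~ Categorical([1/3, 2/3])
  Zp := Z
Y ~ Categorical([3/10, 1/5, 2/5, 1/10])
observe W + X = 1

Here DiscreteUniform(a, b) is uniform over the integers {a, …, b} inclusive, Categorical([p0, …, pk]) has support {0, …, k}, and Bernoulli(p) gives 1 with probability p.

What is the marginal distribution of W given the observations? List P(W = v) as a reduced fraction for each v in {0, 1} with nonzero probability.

Enumerate traces; 16 have nonzero weight after conditioning:
  (W=0, X=1, Z=0, Y=0) weight 6/175
  (W=0, X=1, Z=0, Y=1) weight 4/175
  (W=0, X=1, Z=0, Y=2) weight 8/175
  (W=0, X=1, Z=0, Y=3) weight 2/175
  (W=0, X=1, Z=1, Y=0) weight 3/175
  (W=0, X=1, Z=1, Y=1) weight 2/175
  (W=0, X=1, Z=1, Y=2) weight 4/175
  (W=0, X=1, Z=1, Y=3) weight 1/175
  (W=1, X=0, Z=0, Y=0) weight 3/500
  … 7 more
Group by W:
  weight(W=0) = 6/35
  weight(W=1) = 3/50
Total weight = 6/35 + 3/50 = 81/350
P(W=0 | obs) = 6/35 / 81/350 = 20/27
P(W=1 | obs) = 3/50 / 81/350 = 7/27

P(W=0) = 20/27, P(W=1) = 7/27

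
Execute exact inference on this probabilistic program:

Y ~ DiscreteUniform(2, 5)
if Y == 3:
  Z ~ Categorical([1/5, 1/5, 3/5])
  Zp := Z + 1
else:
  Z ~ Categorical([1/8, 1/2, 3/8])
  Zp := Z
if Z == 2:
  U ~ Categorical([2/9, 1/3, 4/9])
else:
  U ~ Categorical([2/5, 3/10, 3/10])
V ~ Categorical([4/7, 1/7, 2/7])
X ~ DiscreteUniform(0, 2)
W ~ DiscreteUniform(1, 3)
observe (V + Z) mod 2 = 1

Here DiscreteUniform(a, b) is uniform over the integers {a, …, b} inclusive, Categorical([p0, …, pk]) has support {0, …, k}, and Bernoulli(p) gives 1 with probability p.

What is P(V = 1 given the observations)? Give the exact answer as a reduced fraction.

Enumerate traces; 432 have nonzero weight after conditioning:
  (Y=2, Z=0, U=0, V=1, X=0, W=1) weight 1/5040
  (Y=2, Z=0, U=0, V=1, X=0, W=2) weight 1/5040
  (Y=2, Z=0, U=0, V=1, X=0, W=3) weight 1/5040
  (Y=2, Z=0, U=0, V=1, X=1, W=1) weight 1/5040
  (Y=2, Z=0, U=0, V=1, X=1, W=2) weight 1/5040
  (Y=2, Z=0, U=0, V=1, X=1, W=3) weight 1/5040
  (Y=2, Z=0, U=0, V=1, X=2, W=1) weight 1/5040
  (Y=2, Z=0, U=0, V=1, X=2, W=2) weight 1/5040
  (Y=2, Z=1, U=0, V=0, X=0, W=1) weight 1/315
  (Y=2, Z=1, U=0, V=2, X=0, W=1) weight 1/630
  … 422 more
Group by V:
  weight(V=0) = 17/70
  weight(V=1) = 23/280
  weight(V=2) = 17/140
Total weight = 17/70 + 23/280 + 17/140 = 25/56
P(V=0 | obs) = 17/70 / 25/56 = 68/125
P(V=1 | obs) = 23/280 / 25/56 = 23/125
P(V=2 | obs) = 17/140 / 25/56 = 34/125

P(V = 1 | obs) = 23/125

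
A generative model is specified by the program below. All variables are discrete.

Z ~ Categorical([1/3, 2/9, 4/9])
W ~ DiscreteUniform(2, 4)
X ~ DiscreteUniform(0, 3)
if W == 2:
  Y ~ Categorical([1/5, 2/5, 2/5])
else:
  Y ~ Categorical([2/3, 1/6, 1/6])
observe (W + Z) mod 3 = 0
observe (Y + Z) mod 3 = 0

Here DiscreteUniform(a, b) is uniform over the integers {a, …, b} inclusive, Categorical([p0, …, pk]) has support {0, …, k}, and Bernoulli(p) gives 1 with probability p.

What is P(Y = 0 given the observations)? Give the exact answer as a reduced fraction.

P(Y = 0 | obs) = 15/26

Enumerate traces; 12 have nonzero weight after conditioning:
  (Z=0, W=3, X=0, Y=0) weight 1/54
  (Z=0, W=3, X=1, Y=0) weight 1/54
  (Z=0, W=3, X=2, Y=0) weight 1/54
  (Z=0, W=3, X=3, Y=0) weight 1/54
  (Z=1, W=2, X=0, Y=2) weight 1/135
  (Z=1, W=2, X=1, Y=2) weight 1/135
  (Z=1, W=2, X=2, Y=2) weight 1/135
  (Z=1, W=2, X=3, Y=2) weight 1/135
  (Z=2, W=4, X=0, Y=1) weight 1/162
  … 3 more
Group by Y:
  weight(Y=0) = 2/27
  weight(Y=1) = 2/81
  weight(Y=2) = 4/135
Total weight = 2/27 + 2/81 + 4/135 = 52/405
P(Y=0 | obs) = 2/27 / 52/405 = 15/26
P(Y=1 | obs) = 2/81 / 52/405 = 5/26
P(Y=2 | obs) = 4/135 / 52/405 = 3/13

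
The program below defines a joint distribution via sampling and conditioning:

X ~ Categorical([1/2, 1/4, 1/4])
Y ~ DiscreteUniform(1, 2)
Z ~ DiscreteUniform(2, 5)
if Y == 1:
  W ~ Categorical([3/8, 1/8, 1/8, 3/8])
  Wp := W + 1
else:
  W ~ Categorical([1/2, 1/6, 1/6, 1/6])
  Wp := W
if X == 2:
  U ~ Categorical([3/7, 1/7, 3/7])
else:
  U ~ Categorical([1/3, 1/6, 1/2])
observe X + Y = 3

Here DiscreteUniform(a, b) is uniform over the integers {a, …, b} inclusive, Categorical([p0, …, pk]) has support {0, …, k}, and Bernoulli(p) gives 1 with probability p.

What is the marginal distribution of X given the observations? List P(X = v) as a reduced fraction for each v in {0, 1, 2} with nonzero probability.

Enumerate traces; 96 have nonzero weight after conditioning:
  (X=1, Y=2, Z=2, W=0, U=0) weight 1/192
  (X=1, Y=2, Z=2, W=0, U=1) weight 1/384
  (X=1, Y=2, Z=2, W=0, U=2) weight 1/128
  (X=1, Y=2, Z=2, W=1, U=0) weight 1/576
  (X=1, Y=2, Z=2, W=1, U=1) weight 1/1152
  (X=1, Y=2, Z=2, W=1, U=2) weight 1/384
  (X=1, Y=2, Z=2, W=2, U=0) weight 1/576
  (X=1, Y=2, Z=2, W=2, U=1) weight 1/1152
  (X=2, Y=1, Z=2, W=0, U=0) weight 9/1792
  … 87 more
Group by X:
  weight(X=1) = 1/8
  weight(X=2) = 1/8
Total weight = 1/8 + 1/8 = 1/4
P(X=1 | obs) = 1/8 / 1/4 = 1/2
P(X=2 | obs) = 1/8 / 1/4 = 1/2

P(X=1) = 1/2, P(X=2) = 1/2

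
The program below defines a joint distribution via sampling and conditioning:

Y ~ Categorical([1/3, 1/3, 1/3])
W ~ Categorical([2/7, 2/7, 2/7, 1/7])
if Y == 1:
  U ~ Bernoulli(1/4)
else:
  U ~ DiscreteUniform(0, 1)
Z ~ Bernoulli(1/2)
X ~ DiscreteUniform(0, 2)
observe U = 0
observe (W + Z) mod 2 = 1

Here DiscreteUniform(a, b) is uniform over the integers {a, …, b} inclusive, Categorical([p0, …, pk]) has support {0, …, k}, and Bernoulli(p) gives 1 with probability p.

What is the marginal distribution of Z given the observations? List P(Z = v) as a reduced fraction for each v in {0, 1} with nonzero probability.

P(Z=0) = 3/7, P(Z=1) = 4/7

Enumerate traces; 36 have nonzero weight after conditioning:
  (Y=0, W=0, U=0, Z=1, X=0) weight 1/126
  (Y=0, W=0, U=0, Z=1, X=1) weight 1/126
  (Y=0, W=0, U=0, Z=1, X=2) weight 1/126
  (Y=0, W=1, U=0, Z=0, X=0) weight 1/126
  (Y=0, W=1, U=0, Z=0, X=1) weight 1/126
  (Y=0, W=1, U=0, Z=0, X=2) weight 1/126
  (Y=0, W=2, U=0, Z=1, X=0) weight 1/126
  (Y=0, W=2, U=0, Z=1, X=1) weight 1/126
  … 28 more
Group by Z:
  weight(Z=0) = 1/8
  weight(Z=1) = 1/6
Total weight = 1/8 + 1/6 = 7/24
P(Z=0 | obs) = 1/8 / 7/24 = 3/7
P(Z=1 | obs) = 1/6 / 7/24 = 4/7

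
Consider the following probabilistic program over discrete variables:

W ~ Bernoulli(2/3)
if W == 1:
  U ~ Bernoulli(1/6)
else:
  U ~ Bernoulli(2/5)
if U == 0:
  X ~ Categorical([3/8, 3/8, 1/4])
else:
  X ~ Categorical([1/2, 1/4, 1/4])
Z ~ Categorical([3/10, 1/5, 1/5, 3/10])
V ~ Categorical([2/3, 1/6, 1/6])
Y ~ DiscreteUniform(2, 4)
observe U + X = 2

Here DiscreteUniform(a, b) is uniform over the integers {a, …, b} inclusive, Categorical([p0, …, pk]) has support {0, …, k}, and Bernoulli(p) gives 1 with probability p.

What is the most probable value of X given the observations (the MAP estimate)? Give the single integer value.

Enumerate traces; 144 have nonzero weight after conditioning:
  (W=0, U=0, X=2, Z=0, V=0, Y=2) weight 1/300
  (W=0, U=0, X=2, Z=0, V=0, Y=3) weight 1/300
  (W=0, U=0, X=2, Z=0, V=0, Y=4) weight 1/300
  (W=0, U=0, X=2, Z=0, V=1, Y=2) weight 1/1200
  (W=0, U=0, X=2, Z=0, V=1, Y=3) weight 1/1200
  (W=0, U=0, X=2, Z=0, V=1, Y=4) weight 1/1200
  (W=0, U=0, X=2, Z=0, V=2, Y=2) weight 1/1200
  (W=0, U=0, X=2, Z=0, V=2, Y=3) weight 1/1200
  (W=0, U=1, X=1, Z=0, V=0, Y=2) weight 1/450
  … 135 more
Group by X:
  weight(X=1) = 11/180
  weight(X=2) = 17/90
Total weight = 11/180 + 17/90 = 1/4
P(X=1 | obs) = 11/180 / 1/4 = 11/45
P(X=2 | obs) = 17/90 / 1/4 = 34/45
argmax = 2

argmax_v P(X = v | obs) = 2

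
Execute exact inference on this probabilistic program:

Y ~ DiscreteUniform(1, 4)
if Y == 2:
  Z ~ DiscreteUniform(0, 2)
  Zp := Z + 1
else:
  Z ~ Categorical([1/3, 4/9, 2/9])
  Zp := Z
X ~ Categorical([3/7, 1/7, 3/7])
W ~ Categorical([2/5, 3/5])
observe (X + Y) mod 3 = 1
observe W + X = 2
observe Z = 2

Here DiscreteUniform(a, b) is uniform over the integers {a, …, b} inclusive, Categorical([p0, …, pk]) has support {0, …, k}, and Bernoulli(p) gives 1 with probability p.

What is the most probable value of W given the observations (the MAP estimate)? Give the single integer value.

argmax_v P(W = v | obs) = 0

Enumerate traces; 2 have nonzero weight after conditioning:
  (Y=2, Z=2, X=2, W=0) weight 1/70
  (Y=3, Z=2, X=1, W=1) weight 1/210
Group by W:
  weight(W=0) = 1/70
  weight(W=1) = 1/210
Total weight = 1/70 + 1/210 = 2/105
P(W=0 | obs) = 1/70 / 2/105 = 3/4
P(W=1 | obs) = 1/210 / 2/105 = 1/4
argmax = 0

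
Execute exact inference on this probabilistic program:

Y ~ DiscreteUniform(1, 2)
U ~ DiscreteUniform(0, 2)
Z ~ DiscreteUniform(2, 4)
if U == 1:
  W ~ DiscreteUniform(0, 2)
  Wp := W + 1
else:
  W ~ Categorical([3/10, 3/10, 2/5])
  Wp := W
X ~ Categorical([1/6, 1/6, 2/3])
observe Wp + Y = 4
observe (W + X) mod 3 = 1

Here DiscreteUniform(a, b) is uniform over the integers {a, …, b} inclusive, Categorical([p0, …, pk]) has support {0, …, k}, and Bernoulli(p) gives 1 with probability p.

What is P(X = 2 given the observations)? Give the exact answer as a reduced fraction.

Enumerate traces; 12 have nonzero weight after conditioning:
  (Y=1, U=1, Z=2, W=2, X=2) weight 1/81
  (Y=1, U=1, Z=3, W=2, X=2) weight 1/81
  (Y=1, U=1, Z=4, W=2, X=2) weight 1/81
  (Y=2, U=0, Z=2, W=2, X=2) weight 2/135
  (Y=2, U=0, Z=3, W=2, X=2) weight 2/135
  (Y=2, U=0, Z=4, W=2, X=2) weight 2/135
  (Y=2, U=1, Z=2, W=1, X=0) weight 1/324
  (Y=2, U=1, Z=3, W=1, X=0) weight 1/324
  … 4 more
Group by X:
  weight(X=0) = 1/108
  weight(X=2) = 17/135
Total weight = 1/108 + 17/135 = 73/540
P(X=0 | obs) = 1/108 / 73/540 = 5/73
P(X=2 | obs) = 17/135 / 73/540 = 68/73

P(X = 2 | obs) = 68/73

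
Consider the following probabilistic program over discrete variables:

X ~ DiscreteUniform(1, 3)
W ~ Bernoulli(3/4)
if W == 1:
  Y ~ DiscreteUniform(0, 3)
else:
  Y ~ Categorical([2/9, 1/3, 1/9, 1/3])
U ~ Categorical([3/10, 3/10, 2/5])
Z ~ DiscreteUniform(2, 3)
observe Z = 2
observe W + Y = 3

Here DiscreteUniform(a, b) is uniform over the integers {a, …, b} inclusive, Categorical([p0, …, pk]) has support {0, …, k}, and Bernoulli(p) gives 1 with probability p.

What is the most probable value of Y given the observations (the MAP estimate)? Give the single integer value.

argmax_v P(Y = v | obs) = 2

Enumerate traces; 18 have nonzero weight after conditioning:
  (X=1, W=0, Y=3, U=0, Z=2) weight 1/240
  (X=1, W=0, Y=3, U=1, Z=2) weight 1/240
  (X=1, W=0, Y=3, U=2, Z=2) weight 1/180
  (X=1, W=1, Y=2, U=0, Z=2) weight 3/320
  (X=1, W=1, Y=2, U=1, Z=2) weight 3/320
  (X=1, W=1, Y=2, U=2, Z=2) weight 1/80
  (X=2, W=0, Y=3, U=0, Z=2) weight 1/240
  (X=2, W=0, Y=3, U=1, Z=2) weight 1/240
  … 10 more
Group by Y:
  weight(Y=2) = 3/32
  weight(Y=3) = 1/24
Total weight = 3/32 + 1/24 = 13/96
P(Y=2 | obs) = 3/32 / 13/96 = 9/13
P(Y=3 | obs) = 1/24 / 13/96 = 4/13
argmax = 2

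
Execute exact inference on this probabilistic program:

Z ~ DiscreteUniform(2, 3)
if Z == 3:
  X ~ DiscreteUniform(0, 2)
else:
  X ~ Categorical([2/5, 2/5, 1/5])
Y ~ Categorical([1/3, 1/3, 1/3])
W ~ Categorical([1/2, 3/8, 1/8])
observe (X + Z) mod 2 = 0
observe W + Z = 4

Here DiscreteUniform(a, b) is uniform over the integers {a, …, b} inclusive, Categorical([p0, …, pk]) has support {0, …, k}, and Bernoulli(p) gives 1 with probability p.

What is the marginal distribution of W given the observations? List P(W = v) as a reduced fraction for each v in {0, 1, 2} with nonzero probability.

P(W=1) = 5/8, P(W=2) = 3/8

Enumerate traces; 9 have nonzero weight after conditioning:
  (Z=2, X=0, Y=0, W=2) weight 1/120
  (Z=2, X=0, Y=1, W=2) weight 1/120
  (Z=2, X=0, Y=2, W=2) weight 1/120
  (Z=2, X=2, Y=0, W=2) weight 1/240
  (Z=2, X=2, Y=1, W=2) weight 1/240
  (Z=2, X=2, Y=2, W=2) weight 1/240
  (Z=3, X=1, Y=0, W=1) weight 1/48
  (Z=3, X=1, Y=1, W=1) weight 1/48
  … 1 more
Group by W:
  weight(W=1) = 1/16
  weight(W=2) = 3/80
Total weight = 1/16 + 3/80 = 1/10
P(W=1 | obs) = 1/16 / 1/10 = 5/8
P(W=2 | obs) = 3/80 / 1/10 = 3/8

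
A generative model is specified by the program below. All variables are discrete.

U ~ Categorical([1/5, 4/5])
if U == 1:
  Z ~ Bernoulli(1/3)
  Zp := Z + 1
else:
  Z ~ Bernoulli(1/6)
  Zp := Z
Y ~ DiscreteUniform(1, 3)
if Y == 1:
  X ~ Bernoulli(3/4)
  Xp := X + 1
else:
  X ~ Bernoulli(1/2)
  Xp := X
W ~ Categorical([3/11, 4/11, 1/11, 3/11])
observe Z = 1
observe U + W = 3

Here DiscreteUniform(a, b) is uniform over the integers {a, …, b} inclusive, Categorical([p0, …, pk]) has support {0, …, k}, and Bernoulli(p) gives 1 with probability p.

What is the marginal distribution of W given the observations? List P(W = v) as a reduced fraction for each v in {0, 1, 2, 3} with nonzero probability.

P(W=2) = 8/11, P(W=3) = 3/11

Enumerate traces; 12 have nonzero weight after conditioning:
  (U=0, Z=1, Y=1, X=0, W=3) weight 1/1320
  (U=0, Z=1, Y=1, X=1, W=3) weight 1/440
  (U=0, Z=1, Y=2, X=0, W=3) weight 1/660
  (U=0, Z=1, Y=2, X=1, W=3) weight 1/660
  (U=0, Z=1, Y=3, X=0, W=3) weight 1/660
  (U=0, Z=1, Y=3, X=1, W=3) weight 1/660
  (U=1, Z=1, Y=1, X=0, W=2) weight 1/495
  (U=1, Z=1, Y=1, X=1, W=2) weight 1/165
  … 4 more
Group by W:
  weight(W=2) = 4/165
  weight(W=3) = 1/110
Total weight = 4/165 + 1/110 = 1/30
P(W=2 | obs) = 4/165 / 1/30 = 8/11
P(W=3 | obs) = 1/110 / 1/30 = 3/11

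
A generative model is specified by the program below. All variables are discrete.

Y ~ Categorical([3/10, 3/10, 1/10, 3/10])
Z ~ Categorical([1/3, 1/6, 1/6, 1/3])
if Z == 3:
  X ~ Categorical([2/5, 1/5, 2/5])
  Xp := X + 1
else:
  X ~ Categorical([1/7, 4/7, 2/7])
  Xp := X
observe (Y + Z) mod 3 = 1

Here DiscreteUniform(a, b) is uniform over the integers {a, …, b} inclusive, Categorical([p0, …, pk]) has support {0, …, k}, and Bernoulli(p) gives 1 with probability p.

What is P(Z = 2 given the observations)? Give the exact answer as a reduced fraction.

Enumerate traces; 15 have nonzero weight after conditioning:
  (Y=0, Z=1, X=0) weight 1/140
  (Y=0, Z=1, X=1) weight 1/35
  (Y=0, Z=1, X=2) weight 1/70
  (Y=1, Z=0, X=0) weight 1/70
  (Y=1, Z=0, X=1) weight 2/35
  (Y=1, Z=0, X=2) weight 1/35
  (Y=1, Z=3, X=0) weight 1/25
  (Y=1, Z=3, X=1) weight 1/50
  (Y=2, Z=2, X=0) weight 1/420
  … 6 more
Group by Z:
  weight(Z=0) = 1/10
  weight(Z=1) = 1/10
  weight(Z=2) = 1/60
  weight(Z=3) = 1/10
Total weight = 1/10 + 1/10 + 1/60 + 1/10 = 19/60
P(Z=0 | obs) = 1/10 / 19/60 = 6/19
P(Z=1 | obs) = 1/10 / 19/60 = 6/19
P(Z=2 | obs) = 1/60 / 19/60 = 1/19
P(Z=3 | obs) = 1/10 / 19/60 = 6/19

P(Z = 2 | obs) = 1/19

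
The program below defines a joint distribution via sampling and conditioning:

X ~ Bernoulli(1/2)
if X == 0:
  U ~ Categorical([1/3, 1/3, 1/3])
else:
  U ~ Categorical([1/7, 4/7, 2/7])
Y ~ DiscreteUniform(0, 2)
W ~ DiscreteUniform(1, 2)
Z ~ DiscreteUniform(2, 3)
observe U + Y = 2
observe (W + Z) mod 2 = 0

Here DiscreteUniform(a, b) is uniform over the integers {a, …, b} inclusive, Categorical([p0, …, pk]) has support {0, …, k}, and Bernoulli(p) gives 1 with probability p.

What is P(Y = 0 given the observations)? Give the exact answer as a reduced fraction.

P(Y = 0 | obs) = 13/42

Enumerate traces; 12 have nonzero weight after conditioning:
  (X=0, U=0, Y=2, W=1, Z=3) weight 1/72
  (X=0, U=0, Y=2, W=2, Z=2) weight 1/72
  (X=0, U=1, Y=1, W=1, Z=3) weight 1/72
  (X=0, U=1, Y=1, W=2, Z=2) weight 1/72
  (X=0, U=2, Y=0, W=1, Z=3) weight 1/72
  (X=0, U=2, Y=0, W=2, Z=2) weight 1/72
  (X=1, U=0, Y=2, W=1, Z=3) weight 1/168
  (X=1, U=0, Y=2, W=2, Z=2) weight 1/168
  … 4 more
Group by Y:
  weight(Y=0) = 13/252
  weight(Y=1) = 19/252
  weight(Y=2) = 5/126
Total weight = 13/252 + 19/252 + 5/126 = 1/6
P(Y=0 | obs) = 13/252 / 1/6 = 13/42
P(Y=1 | obs) = 19/252 / 1/6 = 19/42
P(Y=2 | obs) = 5/126 / 1/6 = 5/21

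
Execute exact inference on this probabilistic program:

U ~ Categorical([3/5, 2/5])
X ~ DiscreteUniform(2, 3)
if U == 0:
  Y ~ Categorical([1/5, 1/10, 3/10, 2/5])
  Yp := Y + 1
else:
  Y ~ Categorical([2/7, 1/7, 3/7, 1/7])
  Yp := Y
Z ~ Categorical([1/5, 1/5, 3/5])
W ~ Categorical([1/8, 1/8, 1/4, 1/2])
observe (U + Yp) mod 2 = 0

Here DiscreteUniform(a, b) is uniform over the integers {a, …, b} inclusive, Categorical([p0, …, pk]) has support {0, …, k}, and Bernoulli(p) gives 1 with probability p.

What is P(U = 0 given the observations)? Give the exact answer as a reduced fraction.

Enumerate traces; 96 have nonzero weight after conditioning:
  (U=0, X=2, Y=1, Z=0, W=0) weight 3/4000
  (U=0, X=2, Y=1, Z=0, W=1) weight 3/4000
  (U=0, X=2, Y=1, Z=0, W=2) weight 3/2000
  (U=0, X=2, Y=1, Z=0, W=3) weight 3/1000
  (U=0, X=2, Y=1, Z=1, W=0) weight 3/4000
  (U=0, X=2, Y=1, Z=1, W=1) weight 3/4000
  (U=0, X=2, Y=1, Z=1, W=2) weight 3/2000
  (U=0, X=2, Y=1, Z=1, W=3) weight 3/1000
  (U=1, X=2, Y=1, Z=0, W=0) weight 1/1400
  … 87 more
Group by U:
  weight(U=0) = 3/10
  weight(U=1) = 4/35
Total weight = 3/10 + 4/35 = 29/70
P(U=0 | obs) = 3/10 / 29/70 = 21/29
P(U=1 | obs) = 4/35 / 29/70 = 8/29

P(U = 0 | obs) = 21/29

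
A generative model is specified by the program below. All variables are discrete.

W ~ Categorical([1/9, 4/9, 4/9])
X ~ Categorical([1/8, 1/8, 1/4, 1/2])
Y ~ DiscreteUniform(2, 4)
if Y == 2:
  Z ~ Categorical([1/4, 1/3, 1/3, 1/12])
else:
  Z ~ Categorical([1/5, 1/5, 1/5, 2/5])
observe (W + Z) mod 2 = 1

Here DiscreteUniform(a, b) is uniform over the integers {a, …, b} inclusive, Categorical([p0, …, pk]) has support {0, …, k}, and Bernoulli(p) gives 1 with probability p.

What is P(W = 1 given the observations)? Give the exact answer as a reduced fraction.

P(W = 1 | obs) = 332/817

Enumerate traces; 72 have nonzero weight after conditioning:
  (W=0, X=0, Y=2, Z=1) weight 1/648
  (W=0, X=0, Y=2, Z=3) weight 1/2592
  (W=0, X=0, Y=3, Z=1) weight 1/1080
  (W=0, X=0, Y=3, Z=3) weight 1/540
  (W=0, X=0, Y=4, Z=1) weight 1/1080
  (W=0, X=0, Y=4, Z=3) weight 1/540
  (W=0, X=1, Y=2, Z=1) weight 1/648
  (W=0, X=1, Y=2, Z=3) weight 1/2592
  (W=1, X=0, Y=2, Z=0) weight 1/216
  (W=2, X=0, Y=2, Z=1) weight 1/162
  … 62 more
Group by W:
  weight(W=0) = 97/1620
  weight(W=1) = 83/405
  weight(W=2) = 97/405
Total weight = 97/1620 + 83/405 + 97/405 = 817/1620
P(W=0 | obs) = 97/1620 / 817/1620 = 97/817
P(W=1 | obs) = 83/405 / 817/1620 = 332/817
P(W=2 | obs) = 97/405 / 817/1620 = 388/817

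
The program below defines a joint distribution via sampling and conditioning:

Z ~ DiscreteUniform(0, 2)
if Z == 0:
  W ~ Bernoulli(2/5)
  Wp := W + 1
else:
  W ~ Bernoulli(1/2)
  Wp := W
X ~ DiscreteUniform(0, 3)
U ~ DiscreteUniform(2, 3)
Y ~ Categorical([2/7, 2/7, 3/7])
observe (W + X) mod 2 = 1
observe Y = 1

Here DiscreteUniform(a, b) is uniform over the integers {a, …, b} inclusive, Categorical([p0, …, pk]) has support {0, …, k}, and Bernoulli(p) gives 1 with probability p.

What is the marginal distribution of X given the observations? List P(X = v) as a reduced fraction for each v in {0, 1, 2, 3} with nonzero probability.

Enumerate traces; 24 have nonzero weight after conditioning:
  (Z=0, W=0, X=1, U=2, Y=1) weight 1/140
  (Z=0, W=0, X=1, U=3, Y=1) weight 1/140
  (Z=0, W=0, X=3, U=2, Y=1) weight 1/140
  (Z=0, W=0, X=3, U=3, Y=1) weight 1/140
  (Z=0, W=1, X=0, U=2, Y=1) weight 1/210
  (Z=0, W=1, X=0, U=3, Y=1) weight 1/210
  (Z=0, W=1, X=2, U=2, Y=1) weight 1/210
  (Z=0, W=1, X=2, U=3, Y=1) weight 1/210
  … 16 more
Group by X:
  weight(X=0) = 1/30
  weight(X=1) = 4/105
  weight(X=2) = 1/30
  weight(X=3) = 4/105
Total weight = 1/30 + 4/105 + 1/30 + 4/105 = 1/7
P(X=0 | obs) = 1/30 / 1/7 = 7/30
P(X=1 | obs) = 4/105 / 1/7 = 4/15
P(X=2 | obs) = 1/30 / 1/7 = 7/30
P(X=3 | obs) = 4/105 / 1/7 = 4/15

P(X=0) = 7/30, P(X=1) = 4/15, P(X=2) = 7/30, P(X=3) = 4/15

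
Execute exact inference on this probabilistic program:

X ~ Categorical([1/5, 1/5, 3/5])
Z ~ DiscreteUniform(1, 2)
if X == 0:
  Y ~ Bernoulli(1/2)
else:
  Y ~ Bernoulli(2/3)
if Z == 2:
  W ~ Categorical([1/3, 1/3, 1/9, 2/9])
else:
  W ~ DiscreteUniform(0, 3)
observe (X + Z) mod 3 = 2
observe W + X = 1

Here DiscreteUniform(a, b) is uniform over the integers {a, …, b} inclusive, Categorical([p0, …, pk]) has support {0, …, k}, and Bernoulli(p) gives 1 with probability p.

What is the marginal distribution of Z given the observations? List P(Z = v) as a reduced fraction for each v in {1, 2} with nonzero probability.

Enumerate traces; 4 have nonzero weight after conditioning:
  (X=0, Z=2, Y=0, W=1) weight 1/60
  (X=0, Z=2, Y=1, W=1) weight 1/60
  (X=1, Z=1, Y=0, W=0) weight 1/120
  (X=1, Z=1, Y=1, W=0) weight 1/60
Group by Z:
  weight(Z=1) = 1/40
  weight(Z=2) = 1/30
Total weight = 1/40 + 1/30 = 7/120
P(Z=1 | obs) = 1/40 / 7/120 = 3/7
P(Z=2 | obs) = 1/30 / 7/120 = 4/7

P(Z=1) = 3/7, P(Z=2) = 4/7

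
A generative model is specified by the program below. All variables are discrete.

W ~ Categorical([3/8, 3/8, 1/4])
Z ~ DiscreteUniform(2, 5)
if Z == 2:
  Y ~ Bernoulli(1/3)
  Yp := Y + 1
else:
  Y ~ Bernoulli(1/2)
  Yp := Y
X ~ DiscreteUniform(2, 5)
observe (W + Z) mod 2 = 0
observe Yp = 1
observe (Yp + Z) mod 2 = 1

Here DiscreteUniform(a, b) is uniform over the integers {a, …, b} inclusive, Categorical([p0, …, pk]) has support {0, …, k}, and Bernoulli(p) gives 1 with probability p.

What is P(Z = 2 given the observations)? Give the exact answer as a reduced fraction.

P(Z = 2 | obs) = 4/7

Enumerate traces; 16 have nonzero weight after conditioning:
  (W=0, Z=2, Y=0, X=2) weight 1/64
  (W=0, Z=2, Y=0, X=3) weight 1/64
  (W=0, Z=2, Y=0, X=4) weight 1/64
  (W=0, Z=2, Y=0, X=5) weight 1/64
  (W=0, Z=4, Y=1, X=2) weight 3/256
  (W=0, Z=4, Y=1, X=3) weight 3/256
  (W=0, Z=4, Y=1, X=4) weight 3/256
  (W=0, Z=4, Y=1, X=5) weight 3/256
  … 8 more
Group by Z:
  weight(Z=2) = 5/48
  weight(Z=4) = 5/64
Total weight = 5/48 + 5/64 = 35/192
P(Z=2 | obs) = 5/48 / 35/192 = 4/7
P(Z=4 | obs) = 5/64 / 35/192 = 3/7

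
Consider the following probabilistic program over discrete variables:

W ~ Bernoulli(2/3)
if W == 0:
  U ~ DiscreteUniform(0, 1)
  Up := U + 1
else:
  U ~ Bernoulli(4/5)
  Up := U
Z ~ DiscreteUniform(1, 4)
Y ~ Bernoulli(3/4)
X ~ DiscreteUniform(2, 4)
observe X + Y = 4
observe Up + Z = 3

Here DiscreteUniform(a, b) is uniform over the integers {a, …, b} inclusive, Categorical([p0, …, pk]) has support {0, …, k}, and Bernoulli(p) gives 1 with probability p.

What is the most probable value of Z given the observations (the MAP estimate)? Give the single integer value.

Enumerate traces; 8 have nonzero weight after conditioning:
  (W=0, U=0, Z=2, Y=0, X=4) weight 1/288
  (W=0, U=0, Z=2, Y=1, X=3) weight 1/96
  (W=0, U=1, Z=1, Y=0, X=4) weight 1/288
  (W=0, U=1, Z=1, Y=1, X=3) weight 1/96
  (W=1, U=0, Z=3, Y=0, X=4) weight 1/360
  (W=1, U=0, Z=3, Y=1, X=3) weight 1/120
  (W=1, U=1, Z=2, Y=0, X=4) weight 1/90
  (W=1, U=1, Z=2, Y=1, X=3) weight 1/30
Group by Z:
  weight(Z=1) = 1/72
  weight(Z=2) = 7/120
  weight(Z=3) = 1/90
Total weight = 1/72 + 7/120 + 1/90 = 1/12
P(Z=1 | obs) = 1/72 / 1/12 = 1/6
P(Z=2 | obs) = 7/120 / 1/12 = 7/10
P(Z=3 | obs) = 1/90 / 1/12 = 2/15
argmax = 2

argmax_v P(Z = v | obs) = 2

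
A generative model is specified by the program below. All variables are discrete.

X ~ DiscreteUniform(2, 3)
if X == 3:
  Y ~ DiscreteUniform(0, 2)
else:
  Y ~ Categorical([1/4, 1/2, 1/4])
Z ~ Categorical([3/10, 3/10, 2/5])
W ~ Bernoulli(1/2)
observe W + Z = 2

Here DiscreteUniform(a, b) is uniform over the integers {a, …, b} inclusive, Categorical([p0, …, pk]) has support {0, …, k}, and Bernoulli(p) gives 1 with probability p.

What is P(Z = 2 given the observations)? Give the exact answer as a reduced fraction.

P(Z = 2 | obs) = 4/7

Enumerate traces; 12 have nonzero weight after conditioning:
  (X=2, Y=0, Z=1, W=1) weight 3/160
  (X=2, Y=0, Z=2, W=0) weight 1/40
  (X=2, Y=1, Z=1, W=1) weight 3/80
  (X=2, Y=1, Z=2, W=0) weight 1/20
  (X=2, Y=2, Z=1, W=1) weight 3/160
  (X=2, Y=2, Z=2, W=0) weight 1/40
  (X=3, Y=0, Z=1, W=1) weight 1/40
  (X=3, Y=0, Z=2, W=0) weight 1/30
  … 4 more
Group by Z:
  weight(Z=1) = 3/20
  weight(Z=2) = 1/5
Total weight = 3/20 + 1/5 = 7/20
P(Z=1 | obs) = 3/20 / 7/20 = 3/7
P(Z=2 | obs) = 1/5 / 7/20 = 4/7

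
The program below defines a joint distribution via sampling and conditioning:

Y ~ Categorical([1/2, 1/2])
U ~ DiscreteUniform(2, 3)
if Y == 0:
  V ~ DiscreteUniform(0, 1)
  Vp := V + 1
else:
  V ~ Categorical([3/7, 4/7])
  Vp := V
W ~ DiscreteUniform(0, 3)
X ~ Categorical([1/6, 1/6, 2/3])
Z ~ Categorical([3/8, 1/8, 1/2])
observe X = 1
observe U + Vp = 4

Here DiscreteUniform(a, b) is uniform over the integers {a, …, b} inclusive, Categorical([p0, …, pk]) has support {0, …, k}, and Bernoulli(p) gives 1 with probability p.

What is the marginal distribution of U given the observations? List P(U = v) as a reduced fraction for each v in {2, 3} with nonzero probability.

P(U=2) = 7/22, P(U=3) = 15/22

Enumerate traces; 36 have nonzero weight after conditioning:
  (Y=0, U=2, V=1, W=0, X=1, Z=0) weight 1/512
  (Y=0, U=2, V=1, W=0, X=1, Z=1) weight 1/1536
  (Y=0, U=2, V=1, W=0, X=1, Z=2) weight 1/384
  (Y=0, U=2, V=1, W=1, X=1, Z=0) weight 1/512
  (Y=0, U=2, V=1, W=1, X=1, Z=1) weight 1/1536
  (Y=0, U=2, V=1, W=1, X=1, Z=2) weight 1/384
  (Y=0, U=2, V=1, W=2, X=1, Z=0) weight 1/512
  (Y=0, U=2, V=1, W=2, X=1, Z=1) weight 1/1536
  (Y=0, U=3, V=0, W=0, X=1, Z=0) weight 1/512
  … 27 more
Group by U:
  weight(U=2) = 1/48
  weight(U=3) = 5/112
Total weight = 1/48 + 5/112 = 11/168
P(U=2 | obs) = 1/48 / 11/168 = 7/22
P(U=3 | obs) = 5/112 / 11/168 = 15/22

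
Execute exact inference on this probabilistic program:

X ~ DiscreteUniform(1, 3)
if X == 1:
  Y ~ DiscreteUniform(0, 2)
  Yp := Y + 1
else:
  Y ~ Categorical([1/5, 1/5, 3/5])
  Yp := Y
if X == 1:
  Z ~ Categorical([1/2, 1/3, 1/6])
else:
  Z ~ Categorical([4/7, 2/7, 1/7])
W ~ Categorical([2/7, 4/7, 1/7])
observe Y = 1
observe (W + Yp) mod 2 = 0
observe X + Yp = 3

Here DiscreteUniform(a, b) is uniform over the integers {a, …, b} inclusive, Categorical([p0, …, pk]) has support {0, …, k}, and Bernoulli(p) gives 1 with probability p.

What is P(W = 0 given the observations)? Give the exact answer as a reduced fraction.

P(W = 0 | obs) = 10/27

Enumerate traces; 9 have nonzero weight after conditioning:
  (X=1, Y=1, Z=0, W=0) weight 1/63
  (X=1, Y=1, Z=0, W=2) weight 1/126
  (X=1, Y=1, Z=1, W=0) weight 2/189
  (X=1, Y=1, Z=1, W=2) weight 1/189
  (X=1, Y=1, Z=2, W=0) weight 1/189
  (X=1, Y=1, Z=2, W=2) weight 1/378
  (X=2, Y=1, Z=0, W=1) weight 16/735
  (X=2, Y=1, Z=1, W=1) weight 8/735
  … 1 more
Group by W:
  weight(W=0) = 2/63
  weight(W=1) = 4/105
  weight(W=2) = 1/63
Total weight = 2/63 + 4/105 + 1/63 = 3/35
P(W=0 | obs) = 2/63 / 3/35 = 10/27
P(W=1 | obs) = 4/105 / 3/35 = 4/9
P(W=2 | obs) = 1/63 / 3/35 = 5/27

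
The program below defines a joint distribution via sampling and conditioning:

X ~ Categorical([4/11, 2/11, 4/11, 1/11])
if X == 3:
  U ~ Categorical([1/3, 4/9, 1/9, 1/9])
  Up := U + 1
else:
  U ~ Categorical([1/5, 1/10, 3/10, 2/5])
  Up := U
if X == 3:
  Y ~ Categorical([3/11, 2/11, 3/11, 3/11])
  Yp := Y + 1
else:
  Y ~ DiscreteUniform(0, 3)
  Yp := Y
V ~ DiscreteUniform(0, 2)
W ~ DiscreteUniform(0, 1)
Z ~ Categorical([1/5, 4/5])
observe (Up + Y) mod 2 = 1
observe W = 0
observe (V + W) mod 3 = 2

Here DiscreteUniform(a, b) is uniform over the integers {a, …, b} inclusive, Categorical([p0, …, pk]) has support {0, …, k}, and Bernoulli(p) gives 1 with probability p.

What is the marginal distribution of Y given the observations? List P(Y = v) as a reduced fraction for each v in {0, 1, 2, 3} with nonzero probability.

P(Y=0) = 543/2176, P(Y=1) = 535/2176, P(Y=2) = 543/2176, P(Y=3) = 555/2176

Enumerate traces; 64 have nonzero weight after conditioning:
  (X=0, U=0, Y=1, V=2, W=0, Z=0) weight 1/1650
  (X=0, U=0, Y=1, V=2, W=0, Z=1) weight 2/825
  (X=0, U=0, Y=3, V=2, W=0, Z=0) weight 1/1650
  (X=0, U=0, Y=3, V=2, W=0, Z=1) weight 2/825
  (X=0, U=1, Y=0, V=2, W=0, Z=0) weight 1/3300
  (X=0, U=1, Y=0, V=2, W=0, Z=1) weight 1/825
  (X=0, U=1, Y=2, V=2, W=0, Z=0) weight 1/3300
  (X=0, U=1, Y=2, V=2, W=0, Z=1) weight 1/825
  … 56 more
Group by Y:
  weight(Y=0) = 181/8712
  weight(Y=1) = 535/26136
  weight(Y=2) = 181/8712
  weight(Y=3) = 185/8712
Total weight = 181/8712 + 535/26136 + 181/8712 + 185/8712 = 272/3267
P(Y=0 | obs) = 181/8712 / 272/3267 = 543/2176
P(Y=1 | obs) = 535/26136 / 272/3267 = 535/2176
P(Y=2 | obs) = 181/8712 / 272/3267 = 543/2176
P(Y=3 | obs) = 185/8712 / 272/3267 = 555/2176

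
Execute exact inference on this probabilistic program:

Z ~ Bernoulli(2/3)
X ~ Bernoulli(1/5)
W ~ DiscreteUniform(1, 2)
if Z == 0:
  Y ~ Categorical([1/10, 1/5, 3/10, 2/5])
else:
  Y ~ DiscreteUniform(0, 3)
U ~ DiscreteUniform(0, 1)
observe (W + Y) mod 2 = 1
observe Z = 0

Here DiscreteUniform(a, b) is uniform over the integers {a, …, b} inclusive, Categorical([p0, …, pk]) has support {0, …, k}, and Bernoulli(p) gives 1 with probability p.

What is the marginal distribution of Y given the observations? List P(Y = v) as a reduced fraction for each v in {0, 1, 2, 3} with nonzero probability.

P(Y=0) = 1/10, P(Y=1) = 1/5, P(Y=2) = 3/10, P(Y=3) = 2/5

Enumerate traces; 16 have nonzero weight after conditioning:
  (Z=0, X=0, W=1, Y=0, U=0) weight 1/150
  (Z=0, X=0, W=1, Y=0, U=1) weight 1/150
  (Z=0, X=0, W=1, Y=2, U=0) weight 1/50
  (Z=0, X=0, W=1, Y=2, U=1) weight 1/50
  (Z=0, X=0, W=2, Y=1, U=0) weight 1/75
  (Z=0, X=0, W=2, Y=1, U=1) weight 1/75
  (Z=0, X=0, W=2, Y=3, U=0) weight 2/75
  (Z=0, X=0, W=2, Y=3, U=1) weight 2/75
  … 8 more
Group by Y:
  weight(Y=0) = 1/60
  weight(Y=1) = 1/30
  weight(Y=2) = 1/20
  weight(Y=3) = 1/15
Total weight = 1/60 + 1/30 + 1/20 + 1/15 = 1/6
P(Y=0 | obs) = 1/60 / 1/6 = 1/10
P(Y=1 | obs) = 1/30 / 1/6 = 1/5
P(Y=2 | obs) = 1/20 / 1/6 = 3/10
P(Y=3 | obs) = 1/15 / 1/6 = 2/5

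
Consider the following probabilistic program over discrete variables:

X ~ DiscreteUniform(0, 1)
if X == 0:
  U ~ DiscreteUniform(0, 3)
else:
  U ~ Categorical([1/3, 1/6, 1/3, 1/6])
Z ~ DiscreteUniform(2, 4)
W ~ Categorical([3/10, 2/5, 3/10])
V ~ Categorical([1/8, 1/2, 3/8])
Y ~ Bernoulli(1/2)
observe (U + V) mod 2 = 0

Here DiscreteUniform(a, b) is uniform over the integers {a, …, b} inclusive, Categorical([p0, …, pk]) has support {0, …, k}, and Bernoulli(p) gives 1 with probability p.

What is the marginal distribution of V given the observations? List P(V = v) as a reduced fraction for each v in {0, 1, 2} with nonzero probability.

P(V=0) = 7/48, P(V=1) = 5/12, P(V=2) = 7/16

Enumerate traces; 216 have nonzero weight after conditioning:
  (X=0, U=0, Z=2, W=0, V=0, Y=0) weight 1/1280
  (X=0, U=0, Z=2, W=0, V=0, Y=1) weight 1/1280
  (X=0, U=0, Z=2, W=0, V=2, Y=0) weight 3/1280
  (X=0, U=0, Z=2, W=0, V=2, Y=1) weight 3/1280
  (X=0, U=0, Z=2, W=1, V=0, Y=0) weight 1/960
  (X=0, U=0, Z=2, W=1, V=0, Y=1) weight 1/960
  (X=0, U=0, Z=2, W=1, V=2, Y=0) weight 1/320
  (X=0, U=0, Z=2, W=1, V=2, Y=1) weight 1/320
  (X=0, U=1, Z=2, W=0, V=1, Y=0) weight 1/320
  … 207 more
Group by V:
  weight(V=0) = 7/96
  weight(V=1) = 5/24
  weight(V=2) = 7/32
Total weight = 7/96 + 5/24 + 7/32 = 1/2
P(V=0 | obs) = 7/96 / 1/2 = 7/48
P(V=1 | obs) = 5/24 / 1/2 = 5/12
P(V=2 | obs) = 7/32 / 1/2 = 7/16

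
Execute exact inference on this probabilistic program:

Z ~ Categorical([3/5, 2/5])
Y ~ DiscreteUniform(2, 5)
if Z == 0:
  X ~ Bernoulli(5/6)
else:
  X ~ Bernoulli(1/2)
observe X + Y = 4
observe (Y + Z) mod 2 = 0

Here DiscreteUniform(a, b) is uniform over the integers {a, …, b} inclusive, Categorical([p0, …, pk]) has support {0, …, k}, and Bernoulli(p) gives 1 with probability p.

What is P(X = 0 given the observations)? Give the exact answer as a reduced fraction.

P(X = 0 | obs) = 1/3

Enumerate traces; 2 have nonzero weight after conditioning:
  (Z=0, Y=4, X=0) weight 1/40
  (Z=1, Y=3, X=1) weight 1/20
Group by X:
  weight(X=0) = 1/40
  weight(X=1) = 1/20
Total weight = 1/40 + 1/20 = 3/40
P(X=0 | obs) = 1/40 / 3/40 = 1/3
P(X=1 | obs) = 1/20 / 3/40 = 2/3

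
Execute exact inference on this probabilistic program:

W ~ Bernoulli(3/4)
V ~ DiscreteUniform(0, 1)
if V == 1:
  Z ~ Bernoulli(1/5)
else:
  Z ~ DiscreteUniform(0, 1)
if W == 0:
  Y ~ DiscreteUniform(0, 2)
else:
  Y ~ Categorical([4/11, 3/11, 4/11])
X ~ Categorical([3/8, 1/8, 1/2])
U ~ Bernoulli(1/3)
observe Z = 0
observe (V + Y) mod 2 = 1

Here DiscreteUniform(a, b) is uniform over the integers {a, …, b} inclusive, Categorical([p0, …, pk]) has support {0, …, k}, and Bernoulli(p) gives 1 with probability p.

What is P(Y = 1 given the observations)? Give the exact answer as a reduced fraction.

P(Y = 1 | obs) = 95/471

Enumerate traces; 36 have nonzero weight after conditioning:
  (W=0, V=0, Z=0, Y=1, X=0, U=0) weight 1/192
  (W=0, V=0, Z=0, Y=1, X=0, U=1) weight 1/384
  (W=0, V=0, Z=0, Y=1, X=1, U=0) weight 1/576
  (W=0, V=0, Z=0, Y=1, X=1, U=1) weight 1/1152
  (W=0, V=0, Z=0, Y=1, X=2, U=0) weight 1/144
  (W=0, V=0, Z=0, Y=1, X=2, U=1) weight 1/288
  (W=0, V=1, Z=0, Y=0, X=0, U=0) weight 1/120
  (W=0, V=1, Z=0, Y=0, X=0, U=1) weight 1/240
  (W=0, V=1, Z=0, Y=2, X=0, U=0) weight 1/120
  … 27 more
Group by Y:
  weight(Y=0) = 47/330
  weight(Y=1) = 19/264
  weight(Y=2) = 47/330
Total weight = 47/330 + 19/264 + 47/330 = 157/440
P(Y=0 | obs) = 47/330 / 157/440 = 188/471
P(Y=1 | obs) = 19/264 / 157/440 = 95/471
P(Y=2 | obs) = 47/330 / 157/440 = 188/471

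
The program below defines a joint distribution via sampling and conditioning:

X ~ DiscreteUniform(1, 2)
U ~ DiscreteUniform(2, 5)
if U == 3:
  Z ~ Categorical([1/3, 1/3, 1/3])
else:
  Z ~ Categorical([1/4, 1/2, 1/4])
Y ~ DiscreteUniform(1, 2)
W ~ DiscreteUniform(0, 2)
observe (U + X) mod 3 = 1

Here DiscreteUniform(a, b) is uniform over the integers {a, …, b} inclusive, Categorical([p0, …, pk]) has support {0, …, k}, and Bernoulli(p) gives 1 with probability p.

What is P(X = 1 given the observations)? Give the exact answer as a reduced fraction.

Enumerate traces; 54 have nonzero weight after conditioning:
  (X=1, U=3, Z=0, Y=1, W=0) weight 1/144
  (X=1, U=3, Z=0, Y=1, W=1) weight 1/144
  (X=1, U=3, Z=0, Y=1, W=2) weight 1/144
  (X=1, U=3, Z=0, Y=2, W=0) weight 1/144
  (X=1, U=3, Z=0, Y=2, W=1) weight 1/144
  (X=1, U=3, Z=0, Y=2, W=2) weight 1/144
  (X=1, U=3, Z=1, Y=1, W=0) weight 1/144
  (X=1, U=3, Z=1, Y=1, W=1) weight 1/144
  (X=2, U=2, Z=0, Y=1, W=0) weight 1/192
  … 45 more
Group by X:
  weight(X=1) = 1/8
  weight(X=2) = 1/4
Total weight = 1/8 + 1/4 = 3/8
P(X=1 | obs) = 1/8 / 3/8 = 1/3
P(X=2 | obs) = 1/4 / 3/8 = 2/3

P(X = 1 | obs) = 1/3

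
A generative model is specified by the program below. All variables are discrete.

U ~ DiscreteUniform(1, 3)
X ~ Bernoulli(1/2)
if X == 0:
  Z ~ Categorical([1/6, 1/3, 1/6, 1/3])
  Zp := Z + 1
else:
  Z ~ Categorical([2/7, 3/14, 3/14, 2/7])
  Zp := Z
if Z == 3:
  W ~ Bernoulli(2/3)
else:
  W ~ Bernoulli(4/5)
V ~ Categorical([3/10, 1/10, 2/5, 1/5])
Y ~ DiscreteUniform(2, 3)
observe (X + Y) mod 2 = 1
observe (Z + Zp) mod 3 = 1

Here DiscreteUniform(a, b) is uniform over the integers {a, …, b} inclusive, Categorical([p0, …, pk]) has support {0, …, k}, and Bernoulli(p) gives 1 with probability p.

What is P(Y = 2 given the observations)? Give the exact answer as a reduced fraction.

Enumerate traces; 72 have nonzero weight after conditioning:
  (U=1, X=0, Z=0, W=0, V=0, Y=3) weight 1/1200
  (U=1, X=0, Z=0, W=0, V=1, Y=3) weight 1/3600
  (U=1, X=0, Z=0, W=0, V=2, Y=3) weight 1/900
  (U=1, X=0, Z=0, W=0, V=3, Y=3) weight 1/1800
  (U=1, X=0, Z=0, W=1, V=0, Y=3) weight 1/300
  (U=1, X=0, Z=0, W=1, V=1, Y=3) weight 1/900
  (U=1, X=0, Z=0, W=1, V=2, Y=3) weight 1/225
  (U=1, X=0, Z=0, W=1, V=3, Y=3) weight 1/450
  (U=1, X=1, Z=2, W=0, V=0, Y=2) weight 3/2800
  … 63 more
Group by Y:
  weight(Y=2) = 3/56
  weight(Y=3) = 1/8
Total weight = 3/56 + 1/8 = 5/28
P(Y=2 | obs) = 3/56 / 5/28 = 3/10
P(Y=3 | obs) = 1/8 / 5/28 = 7/10

P(Y = 2 | obs) = 3/10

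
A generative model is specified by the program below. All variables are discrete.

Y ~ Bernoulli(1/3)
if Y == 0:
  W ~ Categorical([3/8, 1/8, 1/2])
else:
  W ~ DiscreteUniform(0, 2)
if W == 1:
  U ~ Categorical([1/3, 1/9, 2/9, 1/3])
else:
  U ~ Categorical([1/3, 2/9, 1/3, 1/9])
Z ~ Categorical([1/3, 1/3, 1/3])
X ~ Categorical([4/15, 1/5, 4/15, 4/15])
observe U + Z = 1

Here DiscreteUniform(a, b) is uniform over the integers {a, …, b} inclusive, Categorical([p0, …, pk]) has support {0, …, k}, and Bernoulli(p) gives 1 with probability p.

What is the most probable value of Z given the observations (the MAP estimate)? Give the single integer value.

Enumerate traces; 48 have nonzero weight after conditioning:
  (Y=0, W=0, U=0, Z=1, X=0) weight 1/135
  (Y=0, W=0, U=0, Z=1, X=1) weight 1/180
  (Y=0, W=0, U=0, Z=1, X=2) weight 1/135
  (Y=0, W=0, U=0, Z=1, X=3) weight 1/135
  (Y=0, W=0, U=1, Z=0, X=0) weight 2/405
  (Y=0, W=0, U=1, Z=0, X=1) weight 1/270
  (Y=0, W=0, U=1, Z=0, X=2) weight 2/405
  (Y=0, W=0, U=1, Z=0, X=3) weight 2/405
  … 40 more
Group by Z:
  weight(Z=0) = 65/972
  weight(Z=1) = 1/9
Total weight = 65/972 + 1/9 = 173/972
P(Z=0 | obs) = 65/972 / 173/972 = 65/173
P(Z=1 | obs) = 1/9 / 173/972 = 108/173
argmax = 1

argmax_v P(Z = v | obs) = 1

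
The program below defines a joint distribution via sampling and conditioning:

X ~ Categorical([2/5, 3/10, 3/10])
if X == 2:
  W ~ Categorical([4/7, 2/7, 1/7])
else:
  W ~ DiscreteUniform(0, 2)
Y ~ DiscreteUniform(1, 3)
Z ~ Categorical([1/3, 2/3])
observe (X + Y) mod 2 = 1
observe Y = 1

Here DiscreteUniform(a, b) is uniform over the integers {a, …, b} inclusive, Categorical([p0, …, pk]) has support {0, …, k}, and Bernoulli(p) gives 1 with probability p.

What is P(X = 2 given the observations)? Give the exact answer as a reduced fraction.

P(X = 2 | obs) = 3/7

Enumerate traces; 12 have nonzero weight after conditioning:
  (X=0, W=0, Y=1, Z=0) weight 2/135
  (X=0, W=0, Y=1, Z=1) weight 4/135
  (X=0, W=1, Y=1, Z=0) weight 2/135
  (X=0, W=1, Y=1, Z=1) weight 4/135
  (X=0, W=2, Y=1, Z=0) weight 2/135
  (X=0, W=2, Y=1, Z=1) weight 4/135
  (X=2, W=0, Y=1, Z=0) weight 2/105
  (X=2, W=0, Y=1, Z=1) weight 4/105
  … 4 more
Group by X:
  weight(X=0) = 2/15
  weight(X=2) = 1/10
Total weight = 2/15 + 1/10 = 7/30
P(X=0 | obs) = 2/15 / 7/30 = 4/7
P(X=2 | obs) = 1/10 / 7/30 = 3/7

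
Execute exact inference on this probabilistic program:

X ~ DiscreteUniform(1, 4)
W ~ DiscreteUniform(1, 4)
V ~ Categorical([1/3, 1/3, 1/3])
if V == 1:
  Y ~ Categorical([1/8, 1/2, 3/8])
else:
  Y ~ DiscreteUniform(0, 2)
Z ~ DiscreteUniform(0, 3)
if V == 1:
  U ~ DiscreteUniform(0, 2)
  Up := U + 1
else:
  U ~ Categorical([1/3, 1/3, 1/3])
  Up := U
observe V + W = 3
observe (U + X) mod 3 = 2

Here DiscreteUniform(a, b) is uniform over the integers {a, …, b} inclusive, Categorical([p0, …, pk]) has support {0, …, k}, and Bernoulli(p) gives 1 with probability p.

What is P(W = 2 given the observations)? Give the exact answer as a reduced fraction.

P(W = 2 | obs) = 1/3

Enumerate traces; 144 have nonzero weight after conditioning:
  (X=1, W=1, V=2, Y=0, Z=0, U=1) weight 1/1728
  (X=1, W=1, V=2, Y=0, Z=1, U=1) weight 1/1728
  (X=1, W=1, V=2, Y=0, Z=2, U=1) weight 1/1728
  (X=1, W=1, V=2, Y=0, Z=3, U=1) weight 1/1728
  (X=1, W=1, V=2, Y=1, Z=0, U=1) weight 1/1728
  (X=1, W=1, V=2, Y=1, Z=1, U=1) weight 1/1728
  (X=1, W=1, V=2, Y=1, Z=2, U=1) weight 1/1728
  (X=1, W=1, V=2, Y=1, Z=3, U=1) weight 1/1728
  (X=1, W=2, V=1, Y=0, Z=0, U=1) weight 1/4608
  (X=1, W=3, V=0, Y=0, Z=0, U=1) weight 1/1728
  … 134 more
Group by W:
  weight(W=1) = 1/36
  weight(W=2) = 1/36
  weight(W=3) = 1/36
Total weight = 1/36 + 1/36 + 1/36 = 1/12
P(W=1 | obs) = 1/36 / 1/12 = 1/3
P(W=2 | obs) = 1/36 / 1/12 = 1/3
P(W=3 | obs) = 1/36 / 1/12 = 1/3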